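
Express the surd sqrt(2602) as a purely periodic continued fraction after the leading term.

[51; (102)]

Write x_i = (sqrt(2602) + m_i)/d_i with (m_0, d_0) = (0, 1). a_0 = floor(sqrt(2602)) = 51, since 51^2 = 2601 <= 2602 < 2704 = 52^2.
Iterate m_{i+1} = d_i*a_i - m_i, d_{i+1} = (2602 - m_{i+1}^2)/d_i, a_{i+1} = floor((a_0 + m_{i+1})/d_{i+1}):
  m_1 = 1*51 - 0 = 51, d_1 = (2602 - 51^2)/1 = 1/1 = 1, a_1 = floor((51 + 51)/1) = 102.
  m_2 = 1*102 - 51 = 51, d_2 = (2602 - 51^2)/1 = 1/1 = 1: (m_2, d_2) = (m_1, d_1) = (51, 1), so from here the quotient a_1 repeats; the period length is 1.
Hence the expansion of sqrt(2602) is a_0 = 51 followed by the repeating block 102 (period 1).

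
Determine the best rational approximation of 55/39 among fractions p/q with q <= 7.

7/5

Expand x = 55/39 as a continued fraction with the Euclidean algorithm:
  55 = 1*39 + 16, so a_0 = 1.
  39 = 2*16 + 7, so a_1 = 2.
  16 = 2*7 + 2, so a_2 = 2.
  7 = 3*2 + 1, so a_3 = 3.
  2 = 2*1 + 0, so a_4 = 2.
so x = [1; 2, 2, 3, 2].
Convergents (p_i = a_i*p_{i-1} + p_{i-2}, q_i = a_i*q_{i-1} + q_{i-2} with p_{-2}=0, p_{-1}=1, q_{-2}=1, q_{-1}=0), until the denominator exceeds 7:
  i=0: a_0=1, p_0 = 1*1 + 0 = 1, q_0 = 1*0 + 1 = 1.
  i=1: a_1=2, p_1 = 2*1 + 1 = 3, q_1 = 2*1 + 0 = 2.
  i=2: a_2=2, p_2 = 2*3 + 1 = 7, q_2 = 2*2 + 1 = 5.
  i=3: a_3=3, p_3 = 3*7 + 3 = 24, q_3 = 3*5 + 2 = 17.
q_3 = 17 > 7, so the last convergent with denominator <= 7 is p_2/q_2 = 7/5.
The closest fraction with denominator <= 7 is either p_2/q_2 or the intermediate fraction (k*p_2 + p_1)/(k*q_2 + q_1) with the largest k >= 1 whose denominator stays <= 7; these approach x as k grows, and every other convergent or intermediate fraction in range is farther away.
Largest k: floor((7 - q_1)/q_2) = floor((7 - 2)/5) = 1.
That gives (1*7 + 3)/(1*5 + 2) = 10/7.
Compare the errors: |x - 7/5| = |55*5 - 7*39|/(39*5) = 2/195, and |x - 10/7| = |55*7 - 10*39|/(39*7) = 5/273.
Cross-multiplying, 2*273 = 546 < 975 = 5*195, so 2/195 is smaller: the convergent 7/5 is closer to x than 10/7.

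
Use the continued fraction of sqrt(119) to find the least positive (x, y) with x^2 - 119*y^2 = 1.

First expand sqrt(119) as a continued fraction. With x_i = (sqrt(119) + m_i)/d_i and (m_0, d_0) = (0, 1): a_0 = floor(sqrt(119)) = 10, since 10^2 = 100 <= 119 < 121 = 11^2.
Iterate m_{i+1} = d_i*a_i - m_i, d_{i+1} = (119 - m_{i+1}^2)/d_i, a_{i+1} = floor((a_0 + m_{i+1})/d_{i+1}):
  m_1 = 1*10 - 0 = 10, d_1 = (119 - 10^2)/1 = 19/1 = 19, a_1 = floor((10 + 10)/19) = 1.
  m_2 = 19*1 - 10 = 9, d_2 = (119 - 9^2)/19 = 38/19 = 2, a_2 = floor((10 + 9)/2) = 9.
  m_3 = 2*9 - 9 = 9, d_3 = (119 - 9^2)/2 = 38/2 = 19, a_3 = floor((10 + 9)/19) = 1.
  m_4 = 19*1 - 9 = 10, d_4 = (119 - 10^2)/19 = 19/19 = 1, a_4 = floor((10 + 10)/1) = 20.
  m_5 = 1*20 - 10 = 10, d_5 = (119 - 10^2)/1 = 19/1 = 19: (m_5, d_5) = (m_1, d_1) = (10, 19), so from here the quotients repeat a_1, ..., a_4; the period length is 4.
So sqrt(119) = [10; (1, 9, 1, 20)] with period length k = 4.
k is even, so the fundamental solution of x^2 - 119y^2 = 1 is (p_{k-1}, q_{k-1}) = (p_3, q_3); compute convergents through index 3.
Convergents (p_i = a_i*p_{i-1} + p_{i-2}, q_i = a_i*q_{i-1} + q_{i-2} with p_{-2}=0, p_{-1}=1, q_{-2}=1, q_{-1}=0):
  i=0: a_0=10, p_0 = 10*1 + 0 = 10, q_0 = 10*0 + 1 = 1.
  i=1: a_1=1, p_1 = 1*10 + 1 = 11, q_1 = 1*1 + 0 = 1.
  i=2: a_2=9, p_2 = 9*11 + 10 = 109, q_2 = 9*1 + 1 = 10.
  i=3: a_3=1, p_3 = 1*109 + 11 = 120, q_3 = 1*10 + 1 = 11.
Check: 120^2 - 119*11^2 = 14400 - 14399 = 1, so (x, y) = (120, 11) solves the equation, and by the theorem it is the least positive solution.

(x, y) = (120, 11)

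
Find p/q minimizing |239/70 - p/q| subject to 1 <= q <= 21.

41/12

Expand x = 239/70 as a continued fraction with the Euclidean algorithm:
  239 = 3*70 + 29, so a_0 = 3.
  70 = 2*29 + 12, so a_1 = 2.
  29 = 2*12 + 5, so a_2 = 2.
  12 = 2*5 + 2, so a_3 = 2.
  5 = 2*2 + 1, so a_4 = 2.
  2 = 2*1 + 0, so a_5 = 2.
so x = [3; 2, 2, 2, 2, 2].
Convergents (p_i = a_i*p_{i-1} + p_{i-2}, q_i = a_i*q_{i-1} + q_{i-2} with p_{-2}=0, p_{-1}=1, q_{-2}=1, q_{-1}=0), until the denominator exceeds 21:
  i=0: a_0=3, p_0 = 3*1 + 0 = 3, q_0 = 3*0 + 1 = 1.
  i=1: a_1=2, p_1 = 2*3 + 1 = 7, q_1 = 2*1 + 0 = 2.
  i=2: a_2=2, p_2 = 2*7 + 3 = 17, q_2 = 2*2 + 1 = 5.
  i=3: a_3=2, p_3 = 2*17 + 7 = 41, q_3 = 2*5 + 2 = 12.
  i=4: a_4=2, p_4 = 2*41 + 17 = 99, q_4 = 2*12 + 5 = 29.
q_4 = 29 > 21, so the last convergent with denominator <= 21 is p_3/q_3 = 41/12.
The closest fraction with denominator <= 21 is either p_3/q_3 or the intermediate fraction (k*p_3 + p_2)/(k*q_3 + q_2) with the largest k >= 1 whose denominator stays <= 21; these approach x as k grows, and every other convergent or intermediate fraction in range is farther away.
Largest k: floor((21 - q_2)/q_3) = floor((21 - 5)/12) = 1.
That gives (1*41 + 17)/(1*12 + 5) = 58/17.
Compare the errors: |x - 41/12| = |239*12 - 41*70|/(70*12) = 2/840, and |x - 58/17| = |239*17 - 58*70|/(70*17) = 3/1190.
Cross-multiplying, 2*1190 = 2380 < 2520 = 3*840, so 2/840 is smaller: the convergent 41/12 is closer to x than 58/17.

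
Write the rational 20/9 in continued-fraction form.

Run the Euclidean algorithm on 20 and 9; the successive quotients are the partial quotients a_0, a_1, ... (each step inverts the fractional part left over by the previous one):
  20 = 2*9 + 2, so a_0 = 2.
  9 = 4*2 + 1, so a_1 = 4.
  2 = 2*1 + 0, so a_2 = 2.
The remainder reaches 0 after 3 divisions, so the expansion has 3 partial quotients, read off in order.

[2; 4, 2]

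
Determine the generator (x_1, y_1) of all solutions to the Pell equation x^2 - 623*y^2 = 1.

(x, y) = (624, 25)

First expand sqrt(623) as a continued fraction. With x_i = (sqrt(623) + m_i)/d_i and (m_0, d_0) = (0, 1): a_0 = floor(sqrt(623)) = 24, since 24^2 = 576 <= 623 < 625 = 25^2.
Iterate m_{i+1} = d_i*a_i - m_i, d_{i+1} = (623 - m_{i+1}^2)/d_i, a_{i+1} = floor((a_0 + m_{i+1})/d_{i+1}):
  m_1 = 1*24 - 0 = 24, d_1 = (623 - 24^2)/1 = 47/1 = 47, a_1 = floor((24 + 24)/47) = 1.
  m_2 = 47*1 - 24 = 23, d_2 = (623 - 23^2)/47 = 94/47 = 2, a_2 = floor((24 + 23)/2) = 23.
  m_3 = 2*23 - 23 = 23, d_3 = (623 - 23^2)/2 = 94/2 = 47, a_3 = floor((24 + 23)/47) = 1.
  m_4 = 47*1 - 23 = 24, d_4 = (623 - 24^2)/47 = 47/47 = 1, a_4 = floor((24 + 24)/1) = 48.
  m_5 = 1*48 - 24 = 24, d_5 = (623 - 24^2)/1 = 47/1 = 47: (m_5, d_5) = (m_1, d_1) = (24, 47), so from here the quotients repeat a_1, ..., a_4; the period length is 4.
So sqrt(623) = [24; (1, 23, 1, 48)] with period length k = 4.
k is even, so the fundamental solution of x^2 - 623y^2 = 1 is (p_{k-1}, q_{k-1}) = (p_3, q_3); compute convergents through index 3.
Convergents (p_i = a_i*p_{i-1} + p_{i-2}, q_i = a_i*q_{i-1} + q_{i-2} with p_{-2}=0, p_{-1}=1, q_{-2}=1, q_{-1}=0):
  i=0: a_0=24, p_0 = 24*1 + 0 = 24, q_0 = 24*0 + 1 = 1.
  i=1: a_1=1, p_1 = 1*24 + 1 = 25, q_1 = 1*1 + 0 = 1.
  i=2: a_2=23, p_2 = 23*25 + 24 = 599, q_2 = 23*1 + 1 = 24.
  i=3: a_3=1, p_3 = 1*599 + 25 = 624, q_3 = 1*24 + 1 = 25.
Check: 624^2 - 623*25^2 = 389376 - 389375 = 1, so (x, y) = (624, 25) solves the equation, and by the theorem it is the least positive solution.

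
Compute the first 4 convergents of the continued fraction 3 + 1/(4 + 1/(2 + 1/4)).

Using the convergent recurrence p_i = a_i*p_{i-1} + p_{i-2}, q_i = a_i*q_{i-1} + q_{i-2} with p_{-2}=0, p_{-1}=1, q_{-2}=1, q_{-1}=0:
  i=0: a_0=3, p_0 = 3*1 + 0 = 3, q_0 = 3*0 + 1 = 1.
  i=1: a_1=4, p_1 = 4*3 + 1 = 13, q_1 = 4*1 + 0 = 4.
  i=2: a_2=2, p_2 = 2*13 + 3 = 29, q_2 = 2*4 + 1 = 9.
  i=3: a_3=4, p_3 = 4*29 + 13 = 129, q_3 = 4*9 + 4 = 40.

3/1, 13/4, 29/9, 129/40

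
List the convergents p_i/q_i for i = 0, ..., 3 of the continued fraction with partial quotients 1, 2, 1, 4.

1/1, 3/2, 4/3, 19/14

Using the convergent recurrence p_i = a_i*p_{i-1} + p_{i-2}, q_i = a_i*q_{i-1} + q_{i-2} with p_{-2}=0, p_{-1}=1, q_{-2}=1, q_{-1}=0:
  i=0: a_0=1, p_0 = 1*1 + 0 = 1, q_0 = 1*0 + 1 = 1.
  i=1: a_1=2, p_1 = 2*1 + 1 = 3, q_1 = 2*1 + 0 = 2.
  i=2: a_2=1, p_2 = 1*3 + 1 = 4, q_2 = 1*2 + 1 = 3.
  i=3: a_3=4, p_3 = 4*4 + 3 = 19, q_3 = 4*3 + 2 = 14.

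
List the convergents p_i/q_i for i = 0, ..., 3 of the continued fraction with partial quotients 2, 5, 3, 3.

2/1, 11/5, 35/16, 116/53

Using the convergent recurrence p_i = a_i*p_{i-1} + p_{i-2}, q_i = a_i*q_{i-1} + q_{i-2} with p_{-2}=0, p_{-1}=1, q_{-2}=1, q_{-1}=0:
  i=0: a_0=2, p_0 = 2*1 + 0 = 2, q_0 = 2*0 + 1 = 1.
  i=1: a_1=5, p_1 = 5*2 + 1 = 11, q_1 = 5*1 + 0 = 5.
  i=2: a_2=3, p_2 = 3*11 + 2 = 35, q_2 = 3*5 + 1 = 16.
  i=3: a_3=3, p_3 = 3*35 + 11 = 116, q_3 = 3*16 + 5 = 53.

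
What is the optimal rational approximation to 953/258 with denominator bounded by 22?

Expand x = 953/258 as a continued fraction with the Euclidean algorithm:
  953 = 3*258 + 179, so a_0 = 3.
  258 = 1*179 + 79, so a_1 = 1.
  179 = 2*79 + 21, so a_2 = 2.
  79 = 3*21 + 16, so a_3 = 3.
  21 = 1*16 + 5, so a_4 = 1.
  16 = 3*5 + 1, so a_5 = 3.
  5 = 5*1 + 0, so a_6 = 5.
so x = [3; 1, 2, 3, 1, 3, 5].
Convergents (p_i = a_i*p_{i-1} + p_{i-2}, q_i = a_i*q_{i-1} + q_{i-2} with p_{-2}=0, p_{-1}=1, q_{-2}=1, q_{-1}=0), until the denominator exceeds 22:
  i=0: a_0=3, p_0 = 3*1 + 0 = 3, q_0 = 3*0 + 1 = 1.
  i=1: a_1=1, p_1 = 1*3 + 1 = 4, q_1 = 1*1 + 0 = 1.
  i=2: a_2=2, p_2 = 2*4 + 3 = 11, q_2 = 2*1 + 1 = 3.
  i=3: a_3=3, p_3 = 3*11 + 4 = 37, q_3 = 3*3 + 1 = 10.
  i=4: a_4=1, p_4 = 1*37 + 11 = 48, q_4 = 1*10 + 3 = 13.
  i=5: a_5=3, p_5 = 3*48 + 37 = 181, q_5 = 3*13 + 10 = 49.
q_5 = 49 > 22, so the last convergent with denominator <= 22 is p_4/q_4 = 48/13.
The closest fraction with denominator <= 22 is either p_4/q_4 or the intermediate fraction (k*p_4 + p_3)/(k*q_4 + q_3) with the largest k >= 1 whose denominator stays <= 22; these approach x as k grows, and every other convergent or intermediate fraction in range is farther away.
Largest k: floor((22 - q_3)/q_4) = floor((22 - 10)/13) = 0.
Since k = 0, no intermediate fraction beyond p_4/q_4 has denominator <= 22, so the convergent 48/13 is the closest (its error is |953*13 - 48*258|/(258*13) = 5/3354).

48/13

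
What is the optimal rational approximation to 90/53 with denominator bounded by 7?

12/7

Expand x = 90/53 as a continued fraction with the Euclidean algorithm:
  90 = 1*53 + 37, so a_0 = 1.
  53 = 1*37 + 16, so a_1 = 1.
  37 = 2*16 + 5, so a_2 = 2.
  16 = 3*5 + 1, so a_3 = 3.
  5 = 5*1 + 0, so a_4 = 5.
so x = [1; 1, 2, 3, 5].
Convergents (p_i = a_i*p_{i-1} + p_{i-2}, q_i = a_i*q_{i-1} + q_{i-2} with p_{-2}=0, p_{-1}=1, q_{-2}=1, q_{-1}=0), until the denominator exceeds 7:
  i=0: a_0=1, p_0 = 1*1 + 0 = 1, q_0 = 1*0 + 1 = 1.
  i=1: a_1=1, p_1 = 1*1 + 1 = 2, q_1 = 1*1 + 0 = 1.
  i=2: a_2=2, p_2 = 2*2 + 1 = 5, q_2 = 2*1 + 1 = 3.
  i=3: a_3=3, p_3 = 3*5 + 2 = 17, q_3 = 3*3 + 1 = 10.
q_3 = 10 > 7, so the last convergent with denominator <= 7 is p_2/q_2 = 5/3.
The closest fraction with denominator <= 7 is either p_2/q_2 or the intermediate fraction (k*p_2 + p_1)/(k*q_2 + q_1) with the largest k >= 1 whose denominator stays <= 7; these approach x as k grows, and every other convergent or intermediate fraction in range is farther away.
Largest k: floor((7 - q_1)/q_2) = floor((7 - 1)/3) = 2.
That gives (2*5 + 2)/(2*3 + 1) = 12/7.
Compare the errors: |x - 5/3| = |90*3 - 5*53|/(53*3) = 5/159, and |x - 12/7| = |90*7 - 12*53|/(53*7) = 6/371.
Cross-multiplying, 6*159 = 954 < 1855 = 5*371, so 6/371 is smaller: the intermediate fraction 12/7 is closer to x than 5/3.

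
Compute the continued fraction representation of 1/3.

[0; 3]

Run the Euclidean algorithm on 1 and 3; the successive quotients are the partial quotients a_0, a_1, ... (each step inverts the fractional part left over by the previous one):
  1 = 0*3 + 1, so a_0 = 0.
  3 = 3*1 + 0, so a_1 = 3.
The remainder reaches 0 after 2 divisions, so the expansion has 2 partial quotients, read off in order.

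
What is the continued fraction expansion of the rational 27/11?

Run the Euclidean algorithm on 27 and 11; the successive quotients are the partial quotients a_0, a_1, ... (each step inverts the fractional part left over by the previous one):
  27 = 2*11 + 5, so a_0 = 2.
  11 = 2*5 + 1, so a_1 = 2.
  5 = 5*1 + 0, so a_2 = 5.
The remainder reaches 0 after 3 divisions, so the expansion has 3 partial quotients, read off in order.

[2; 2, 5]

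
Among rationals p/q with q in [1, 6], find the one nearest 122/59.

Expand x = 122/59 as a continued fraction with the Euclidean algorithm:
  122 = 2*59 + 4, so a_0 = 2.
  59 = 14*4 + 3, so a_1 = 14.
  4 = 1*3 + 1, so a_2 = 1.
  3 = 3*1 + 0, so a_3 = 3.
so x = [2; 14, 1, 3].
Convergents (p_i = a_i*p_{i-1} + p_{i-2}, q_i = a_i*q_{i-1} + q_{i-2} with p_{-2}=0, p_{-1}=1, q_{-2}=1, q_{-1}=0), until the denominator exceeds 6:
  i=0: a_0=2, p_0 = 2*1 + 0 = 2, q_0 = 2*0 + 1 = 1.
  i=1: a_1=14, p_1 = 14*2 + 1 = 29, q_1 = 14*1 + 0 = 14.
q_1 = 14 > 6, so the last convergent with denominator <= 6 is p_0/q_0 = 2/1.
The closest fraction with denominator <= 6 is either p_0/q_0 or the intermediate fraction (k*p_0 + p_{-1})/(k*q_0 + q_{-1}) with the largest k >= 1 whose denominator stays <= 6; these approach x as k grows, and every other convergent or intermediate fraction in range is farther away.
Largest k: floor((6 - q_{-1})/q_0) = floor((6 - 0)/1) = 6 (using the seeds p_{-1} = 1, q_{-1} = 0).
That gives (6*2 + 1)/(6*1 + 0) = 13/6.
Compare the errors: |x - 2/1| = |122*1 - 2*59|/(59*1) = 4/59, and |x - 13/6| = |122*6 - 13*59|/(59*6) = 35/354.
Cross-multiplying, 4*354 = 1416 < 2065 = 35*59, so 4/59 is smaller: the convergent 2/1 is closer to x than 13/6.

2/1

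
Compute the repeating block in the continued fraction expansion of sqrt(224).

Write x_i = (sqrt(224) + m_i)/d_i with (m_0, d_0) = (0, 1). a_0 = floor(sqrt(224)) = 14, since 14^2 = 196 <= 224 < 225 = 15^2.
Iterate m_{i+1} = d_i*a_i - m_i, d_{i+1} = (224 - m_{i+1}^2)/d_i, a_{i+1} = floor((a_0 + m_{i+1})/d_{i+1}):
  m_1 = 1*14 - 0 = 14, d_1 = (224 - 14^2)/1 = 28/1 = 28, a_1 = floor((14 + 14)/28) = 1.
  m_2 = 28*1 - 14 = 14, d_2 = (224 - 14^2)/28 = 28/28 = 1, a_2 = floor((14 + 14)/1) = 28.
  m_3 = 1*28 - 14 = 14, d_3 = (224 - 14^2)/1 = 28/1 = 28: (m_3, d_3) = (m_1, d_1) = (14, 28), so from here the quotients repeat a_1, a_2; the period length is 2.
Hence the expansion of sqrt(224) is a_0 = 14 followed by the repeating block 1, 28 (period 2).

[14; (1, 28)]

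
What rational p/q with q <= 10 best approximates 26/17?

Expand x = 26/17 as a continued fraction with the Euclidean algorithm:
  26 = 1*17 + 9, so a_0 = 1.
  17 = 1*9 + 8, so a_1 = 1.
  9 = 1*8 + 1, so a_2 = 1.
  8 = 8*1 + 0, so a_3 = 8.
so x = [1; 1, 1, 8].
Convergents (p_i = a_i*p_{i-1} + p_{i-2}, q_i = a_i*q_{i-1} + q_{i-2} with p_{-2}=0, p_{-1}=1, q_{-2}=1, q_{-1}=0), until the denominator exceeds 10:
  i=0: a_0=1, p_0 = 1*1 + 0 = 1, q_0 = 1*0 + 1 = 1.
  i=1: a_1=1, p_1 = 1*1 + 1 = 2, q_1 = 1*1 + 0 = 1.
  i=2: a_2=1, p_2 = 1*2 + 1 = 3, q_2 = 1*1 + 1 = 2.
  i=3: a_3=8, p_3 = 8*3 + 2 = 26, q_3 = 8*2 + 1 = 17.
q_3 = 17 > 10, so the last convergent with denominator <= 10 is p_2/q_2 = 3/2.
The closest fraction with denominator <= 10 is either p_2/q_2 or the intermediate fraction (k*p_2 + p_1)/(k*q_2 + q_1) with the largest k >= 1 whose denominator stays <= 10; these approach x as k grows, and every other convergent or intermediate fraction in range is farther away.
Largest k: floor((10 - q_1)/q_2) = floor((10 - 1)/2) = 4.
That gives (4*3 + 2)/(4*2 + 1) = 14/9.
Compare the errors: |x - 3/2| = |26*2 - 3*17|/(17*2) = 1/34, and |x - 14/9| = |26*9 - 14*17|/(17*9) = 4/153.
Cross-multiplying, 4*34 = 136 < 153 = 1*153, so 4/153 is smaller: the intermediate fraction 14/9 is closer to x than 3/2.

14/9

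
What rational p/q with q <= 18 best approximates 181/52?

Expand x = 181/52 as a continued fraction with the Euclidean algorithm:
  181 = 3*52 + 25, so a_0 = 3.
  52 = 2*25 + 2, so a_1 = 2.
  25 = 12*2 + 1, so a_2 = 12.
  2 = 2*1 + 0, so a_3 = 2.
so x = [3; 2, 12, 2].
Convergents (p_i = a_i*p_{i-1} + p_{i-2}, q_i = a_i*q_{i-1} + q_{i-2} with p_{-2}=0, p_{-1}=1, q_{-2}=1, q_{-1}=0), until the denominator exceeds 18:
  i=0: a_0=3, p_0 = 3*1 + 0 = 3, q_0 = 3*0 + 1 = 1.
  i=1: a_1=2, p_1 = 2*3 + 1 = 7, q_1 = 2*1 + 0 = 2.
  i=2: a_2=12, p_2 = 12*7 + 3 = 87, q_2 = 12*2 + 1 = 25.
q_2 = 25 > 18, so the last convergent with denominator <= 18 is p_1/q_1 = 7/2.
The closest fraction with denominator <= 18 is either p_1/q_1 or the intermediate fraction (k*p_1 + p_0)/(k*q_1 + q_0) with the largest k >= 1 whose denominator stays <= 18; these approach x as k grows, and every other convergent or intermediate fraction in range is farther away.
Largest k: floor((18 - q_0)/q_1) = floor((18 - 1)/2) = 8.
That gives (8*7 + 3)/(8*2 + 1) = 59/17.
Compare the errors: |x - 7/2| = |181*2 - 7*52|/(52*2) = 2/104, and |x - 59/17| = |181*17 - 59*52|/(52*17) = 9/884.
Cross-multiplying, 9*104 = 936 < 1768 = 2*884, so 9/884 is smaller: the intermediate fraction 59/17 is closer to x than 7/2.

59/17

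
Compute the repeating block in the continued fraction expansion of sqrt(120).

[10; (1, 20)]

Write x_i = (sqrt(120) + m_i)/d_i with (m_0, d_0) = (0, 1). a_0 = floor(sqrt(120)) = 10, since 10^2 = 100 <= 120 < 121 = 11^2.
Iterate m_{i+1} = d_i*a_i - m_i, d_{i+1} = (120 - m_{i+1}^2)/d_i, a_{i+1} = floor((a_0 + m_{i+1})/d_{i+1}):
  m_1 = 1*10 - 0 = 10, d_1 = (120 - 10^2)/1 = 20/1 = 20, a_1 = floor((10 + 10)/20) = 1.
  m_2 = 20*1 - 10 = 10, d_2 = (120 - 10^2)/20 = 20/20 = 1, a_2 = floor((10 + 10)/1) = 20.
  m_3 = 1*20 - 10 = 10, d_3 = (120 - 10^2)/1 = 20/1 = 20: (m_3, d_3) = (m_1, d_1) = (10, 20), so from here the quotients repeat a_1, a_2; the period length is 2.
Hence the expansion of sqrt(120) is a_0 = 10 followed by the repeating block 1, 20 (period 2).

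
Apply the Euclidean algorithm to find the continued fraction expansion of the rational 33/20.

Run the Euclidean algorithm on 33 and 20; the successive quotients are the partial quotients a_0, a_1, ... (each step inverts the fractional part left over by the previous one):
  33 = 1*20 + 13, so a_0 = 1.
  20 = 1*13 + 7, so a_1 = 1.
  13 = 1*7 + 6, so a_2 = 1.
  7 = 1*6 + 1, so a_3 = 1.
  6 = 6*1 + 0, so a_4 = 6.
The remainder reaches 0 after 5 divisions, so the expansion has 5 partial quotients, read off in order.

[1; 1, 1, 1, 6]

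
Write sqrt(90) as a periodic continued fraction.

Write x_i = (sqrt(90) + m_i)/d_i with (m_0, d_0) = (0, 1). a_0 = floor(sqrt(90)) = 9, since 9^2 = 81 <= 90 < 100 = 10^2.
Iterate m_{i+1} = d_i*a_i - m_i, d_{i+1} = (90 - m_{i+1}^2)/d_i, a_{i+1} = floor((a_0 + m_{i+1})/d_{i+1}):
  m_1 = 1*9 - 0 = 9, d_1 = (90 - 9^2)/1 = 9/1 = 9, a_1 = floor((9 + 9)/9) = 2.
  m_2 = 9*2 - 9 = 9, d_2 = (90 - 9^2)/9 = 9/9 = 1, a_2 = floor((9 + 9)/1) = 18.
  m_3 = 1*18 - 9 = 9, d_3 = (90 - 9^2)/1 = 9/1 = 9: (m_3, d_3) = (m_1, d_1) = (9, 9), so from here the quotients repeat a_1, a_2; the period length is 2.
Hence the expansion of sqrt(90) is a_0 = 9 followed by the repeating block 2, 18 (period 2).

[9; (2, 18)]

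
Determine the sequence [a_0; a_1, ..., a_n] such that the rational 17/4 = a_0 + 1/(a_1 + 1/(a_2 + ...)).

[4; 4]

Run the Euclidean algorithm on 17 and 4; the successive quotients are the partial quotients a_0, a_1, ... (each step inverts the fractional part left over by the previous one):
  17 = 4*4 + 1, so a_0 = 4.
  4 = 4*1 + 0, so a_1 = 4.
The remainder reaches 0 after 2 divisions, so the expansion has 2 partial quotients, read off in order.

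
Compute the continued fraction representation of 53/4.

[13; 4]

Run the Euclidean algorithm on 53 and 4; the successive quotients are the partial quotients a_0, a_1, ... (each step inverts the fractional part left over by the previous one):
  53 = 13*4 + 1, so a_0 = 13.
  4 = 4*1 + 0, so a_1 = 4.
The remainder reaches 0 after 2 divisions, so the expansion has 2 partial quotients, read off in order.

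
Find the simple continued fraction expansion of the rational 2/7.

[0; 3, 2]

Run the Euclidean algorithm on 2 and 7; the successive quotients are the partial quotients a_0, a_1, ... (each step inverts the fractional part left over by the previous one):
  2 = 0*7 + 2, so a_0 = 0.
  7 = 3*2 + 1, so a_1 = 3.
  2 = 2*1 + 0, so a_2 = 2.
The remainder reaches 0 after 3 divisions, so the expansion has 3 partial quotients, read off in order.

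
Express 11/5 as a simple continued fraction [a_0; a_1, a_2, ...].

[2; 5]

Run the Euclidean algorithm on 11 and 5; the successive quotients are the partial quotients a_0, a_1, ... (each step inverts the fractional part left over by the previous one):
  11 = 2*5 + 1, so a_0 = 2.
  5 = 5*1 + 0, so a_1 = 5.
The remainder reaches 0 after 2 divisions, so the expansion has 2 partial quotients, read off in order.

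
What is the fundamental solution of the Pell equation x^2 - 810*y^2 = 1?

(x, y) = (27379, 962)

First expand sqrt(810) as a continued fraction. With x_i = (sqrt(810) + m_i)/d_i and (m_0, d_0) = (0, 1): a_0 = floor(sqrt(810)) = 28, since 28^2 = 784 <= 810 < 841 = 29^2.
Iterate m_{i+1} = d_i*a_i - m_i, d_{i+1} = (810 - m_{i+1}^2)/d_i, a_{i+1} = floor((a_0 + m_{i+1})/d_{i+1}):
  m_1 = 1*28 - 0 = 28, d_1 = (810 - 28^2)/1 = 26/1 = 26, a_1 = floor((28 + 28)/26) = 2.
  m_2 = 26*2 - 28 = 24, d_2 = (810 - 24^2)/26 = 234/26 = 9, a_2 = floor((28 + 24)/9) = 5.
  m_3 = 9*5 - 24 = 21, d_3 = (810 - 21^2)/9 = 369/9 = 41, a_3 = floor((28 + 21)/41) = 1.
  m_4 = 41*1 - 21 = 20, d_4 = (810 - 20^2)/41 = 410/41 = 10, a_4 = floor((28 + 20)/10) = 4.
  m_5 = 10*4 - 20 = 20, d_5 = (810 - 20^2)/10 = 410/10 = 41, a_5 = floor((28 + 20)/41) = 1.
  m_6 = 41*1 - 20 = 21, d_6 = (810 - 21^2)/41 = 369/41 = 9, a_6 = floor((28 + 21)/9) = 5.
  m_7 = 9*5 - 21 = 24, d_7 = (810 - 24^2)/9 = 234/9 = 26, a_7 = floor((28 + 24)/26) = 2.
  m_8 = 26*2 - 24 = 28, d_8 = (810 - 28^2)/26 = 26/26 = 1, a_8 = floor((28 + 28)/1) = 56.
  m_9 = 1*56 - 28 = 28, d_9 = (810 - 28^2)/1 = 26/1 = 26: (m_9, d_9) = (m_1, d_1) = (28, 26), so from here the quotients repeat a_1, ..., a_8; the period length is 8.
So sqrt(810) = [28; (2, 5, 1, 4, 1, 5, 2, 56)] with period length k = 8.
k is even, so the fundamental solution of x^2 - 810y^2 = 1 is (p_{k-1}, q_{k-1}) = (p_7, q_7); compute convergents through index 7.
Convergents (p_i = a_i*p_{i-1} + p_{i-2}, q_i = a_i*q_{i-1} + q_{i-2} with p_{-2}=0, p_{-1}=1, q_{-2}=1, q_{-1}=0):
  i=0: a_0=28, p_0 = 28*1 + 0 = 28, q_0 = 28*0 + 1 = 1.
  i=1: a_1=2, p_1 = 2*28 + 1 = 57, q_1 = 2*1 + 0 = 2.
  i=2: a_2=5, p_2 = 5*57 + 28 = 313, q_2 = 5*2 + 1 = 11.
  i=3: a_3=1, p_3 = 1*313 + 57 = 370, q_3 = 1*11 + 2 = 13.
  i=4: a_4=4, p_4 = 4*370 + 313 = 1793, q_4 = 4*13 + 11 = 63.
  i=5: a_5=1, p_5 = 1*1793 + 370 = 2163, q_5 = 1*63 + 13 = 76.
  i=6: a_6=5, p_6 = 5*2163 + 1793 = 12608, q_6 = 5*76 + 63 = 443.
  i=7: a_7=2, p_7 = 2*12608 + 2163 = 27379, q_7 = 2*443 + 76 = 962.
Check: 27379^2 - 810*962^2 = 749609641 - 749609640 = 1, so (x, y) = (27379, 962) solves the equation, and by the theorem it is the least positive solution.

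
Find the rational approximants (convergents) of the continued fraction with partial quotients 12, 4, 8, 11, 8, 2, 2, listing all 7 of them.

Using the convergent recurrence p_i = a_i*p_{i-1} + p_{i-2}, q_i = a_i*q_{i-1} + q_{i-2} with p_{-2}=0, p_{-1}=1, q_{-2}=1, q_{-1}=0:
  i=0: a_0=12, p_0 = 12*1 + 0 = 12, q_0 = 12*0 + 1 = 1.
  i=1: a_1=4, p_1 = 4*12 + 1 = 49, q_1 = 4*1 + 0 = 4.
  i=2: a_2=8, p_2 = 8*49 + 12 = 404, q_2 = 8*4 + 1 = 33.
  i=3: a_3=11, p_3 = 11*404 + 49 = 4493, q_3 = 11*33 + 4 = 367.
  i=4: a_4=8, p_4 = 8*4493 + 404 = 36348, q_4 = 8*367 + 33 = 2969.
  i=5: a_5=2, p_5 = 2*36348 + 4493 = 77189, q_5 = 2*2969 + 367 = 6305.
  i=6: a_6=2, p_6 = 2*77189 + 36348 = 190726, q_6 = 2*6305 + 2969 = 15579.

12/1, 49/4, 404/33, 4493/367, 36348/2969, 77189/6305, 190726/15579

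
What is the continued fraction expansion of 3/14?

[0; 4, 1, 2]

Run the Euclidean algorithm on 3 and 14; the successive quotients are the partial quotients a_0, a_1, ... (each step inverts the fractional part left over by the previous one):
  3 = 0*14 + 3, so a_0 = 0.
  14 = 4*3 + 2, so a_1 = 4.
  3 = 1*2 + 1, so a_2 = 1.
  2 = 2*1 + 0, so a_3 = 2.
The remainder reaches 0 after 4 divisions, so the expansion has 4 partial quotients, read off in order.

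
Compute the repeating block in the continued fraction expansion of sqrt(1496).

Write x_i = (sqrt(1496) + m_i)/d_i with (m_0, d_0) = (0, 1). a_0 = floor(sqrt(1496)) = 38, since 38^2 = 1444 <= 1496 < 1521 = 39^2.
Iterate m_{i+1} = d_i*a_i - m_i, d_{i+1} = (1496 - m_{i+1}^2)/d_i, a_{i+1} = floor((a_0 + m_{i+1})/d_{i+1}):
  m_1 = 1*38 - 0 = 38, d_1 = (1496 - 38^2)/1 = 52/1 = 52, a_1 = floor((38 + 38)/52) = 1.
  m_2 = 52*1 - 38 = 14, d_2 = (1496 - 14^2)/52 = 1300/52 = 25, a_2 = floor((38 + 14)/25) = 2.
  m_3 = 25*2 - 14 = 36, d_3 = (1496 - 36^2)/25 = 200/25 = 8, a_3 = floor((38 + 36)/8) = 9.
  m_4 = 8*9 - 36 = 36, d_4 = (1496 - 36^2)/8 = 200/8 = 25, a_4 = floor((38 + 36)/25) = 2.
  m_5 = 25*2 - 36 = 14, d_5 = (1496 - 14^2)/25 = 1300/25 = 52, a_5 = floor((38 + 14)/52) = 1.
  m_6 = 52*1 - 14 = 38, d_6 = (1496 - 38^2)/52 = 52/52 = 1, a_6 = floor((38 + 38)/1) = 76.
  m_7 = 1*76 - 38 = 38, d_7 = (1496 - 38^2)/1 = 52/1 = 52: (m_7, d_7) = (m_1, d_1) = (38, 52), so from here the quotients repeat a_1, ..., a_6; the period length is 6.
Hence the expansion of sqrt(1496) is a_0 = 38 followed by the repeating block 1, 2, 9, 2, 1, 76 (period 6).

[38; (1, 2, 9, 2, 1, 76)]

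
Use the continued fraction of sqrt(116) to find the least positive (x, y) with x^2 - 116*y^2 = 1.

First expand sqrt(116) as a continued fraction. With x_i = (sqrt(116) + m_i)/d_i and (m_0, d_0) = (0, 1): a_0 = floor(sqrt(116)) = 10, since 10^2 = 100 <= 116 < 121 = 11^2.
Iterate m_{i+1} = d_i*a_i - m_i, d_{i+1} = (116 - m_{i+1}^2)/d_i, a_{i+1} = floor((a_0 + m_{i+1})/d_{i+1}):
  m_1 = 1*10 - 0 = 10, d_1 = (116 - 10^2)/1 = 16/1 = 16, a_1 = floor((10 + 10)/16) = 1.
  m_2 = 16*1 - 10 = 6, d_2 = (116 - 6^2)/16 = 80/16 = 5, a_2 = floor((10 + 6)/5) = 3.
  m_3 = 5*3 - 6 = 9, d_3 = (116 - 9^2)/5 = 35/5 = 7, a_3 = floor((10 + 9)/7) = 2.
  m_4 = 7*2 - 9 = 5, d_4 = (116 - 5^2)/7 = 91/7 = 13, a_4 = floor((10 + 5)/13) = 1.
  m_5 = 13*1 - 5 = 8, d_5 = (116 - 8^2)/13 = 52/13 = 4, a_5 = floor((10 + 8)/4) = 4.
  m_6 = 4*4 - 8 = 8, d_6 = (116 - 8^2)/4 = 52/4 = 13, a_6 = floor((10 + 8)/13) = 1.
  m_7 = 13*1 - 8 = 5, d_7 = (116 - 5^2)/13 = 91/13 = 7, a_7 = floor((10 + 5)/7) = 2.
  m_8 = 7*2 - 5 = 9, d_8 = (116 - 9^2)/7 = 35/7 = 5, a_8 = floor((10 + 9)/5) = 3.
  m_9 = 5*3 - 9 = 6, d_9 = (116 - 6^2)/5 = 80/5 = 16, a_9 = floor((10 + 6)/16) = 1.
  m_10 = 16*1 - 6 = 10, d_10 = (116 - 10^2)/16 = 16/16 = 1, a_10 = floor((10 + 10)/1) = 20.
  m_11 = 1*20 - 10 = 10, d_11 = (116 - 10^2)/1 = 16/1 = 16: (m_11, d_11) = (m_1, d_1) = (10, 16), so from here the quotients repeat a_1, ..., a_10; the period length is 10.
So sqrt(116) = [10; (1, 3, 2, 1, 4, 1, 2, 3, 1, 20)] with period length k = 10.
k is even, so the fundamental solution of x^2 - 116y^2 = 1 is (p_{k-1}, q_{k-1}) = (p_9, q_9); compute convergents through index 9.
Convergents (p_i = a_i*p_{i-1} + p_{i-2}, q_i = a_i*q_{i-1} + q_{i-2} with p_{-2}=0, p_{-1}=1, q_{-2}=1, q_{-1}=0):
  i=0: a_0=10, p_0 = 10*1 + 0 = 10, q_0 = 10*0 + 1 = 1.
  i=1: a_1=1, p_1 = 1*10 + 1 = 11, q_1 = 1*1 + 0 = 1.
  i=2: a_2=3, p_2 = 3*11 + 10 = 43, q_2 = 3*1 + 1 = 4.
  i=3: a_3=2, p_3 = 2*43 + 11 = 97, q_3 = 2*4 + 1 = 9.
  i=4: a_4=1, p_4 = 1*97 + 43 = 140, q_4 = 1*9 + 4 = 13.
  i=5: a_5=4, p_5 = 4*140 + 97 = 657, q_5 = 4*13 + 9 = 61.
  i=6: a_6=1, p_6 = 1*657 + 140 = 797, q_6 = 1*61 + 13 = 74.
  i=7: a_7=2, p_7 = 2*797 + 657 = 2251, q_7 = 2*74 + 61 = 209.
  i=8: a_8=3, p_8 = 3*2251 + 797 = 7550, q_8 = 3*209 + 74 = 701.
  i=9: a_9=1, p_9 = 1*7550 + 2251 = 9801, q_9 = 1*701 + 209 = 910.
Check: 9801^2 - 116*910^2 = 96059601 - 96059600 = 1, so (x, y) = (9801, 910) solves the equation, and by the theorem it is the least positive solution.

(x, y) = (9801, 910)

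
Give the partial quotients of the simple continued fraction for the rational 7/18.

Run the Euclidean algorithm on 7 and 18; the successive quotients are the partial quotients a_0, a_1, ... (each step inverts the fractional part left over by the previous one):
  7 = 0*18 + 7, so a_0 = 0.
  18 = 2*7 + 4, so a_1 = 2.
  7 = 1*4 + 3, so a_2 = 1.
  4 = 1*3 + 1, so a_3 = 1.
  3 = 3*1 + 0, so a_4 = 3.
The remainder reaches 0 after 5 divisions, so the expansion has 5 partial quotients, read off in order.

[0; 2, 1, 1, 3]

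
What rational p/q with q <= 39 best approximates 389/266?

Expand x = 389/266 as a continued fraction with the Euclidean algorithm:
  389 = 1*266 + 123, so a_0 = 1.
  266 = 2*123 + 20, so a_1 = 2.
  123 = 6*20 + 3, so a_2 = 6.
  20 = 6*3 + 2, so a_3 = 6.
  3 = 1*2 + 1, so a_4 = 1.
  2 = 2*1 + 0, so a_5 = 2.
so x = [1; 2, 6, 6, 1, 2].
Convergents (p_i = a_i*p_{i-1} + p_{i-2}, q_i = a_i*q_{i-1} + q_{i-2} with p_{-2}=0, p_{-1}=1, q_{-2}=1, q_{-1}=0), until the denominator exceeds 39:
  i=0: a_0=1, p_0 = 1*1 + 0 = 1, q_0 = 1*0 + 1 = 1.
  i=1: a_1=2, p_1 = 2*1 + 1 = 3, q_1 = 2*1 + 0 = 2.
  i=2: a_2=6, p_2 = 6*3 + 1 = 19, q_2 = 6*2 + 1 = 13.
  i=3: a_3=6, p_3 = 6*19 + 3 = 117, q_3 = 6*13 + 2 = 80.
q_3 = 80 > 39, so the last convergent with denominator <= 39 is p_2/q_2 = 19/13.
The closest fraction with denominator <= 39 is either p_2/q_2 or the intermediate fraction (k*p_2 + p_1)/(k*q_2 + q_1) with the largest k >= 1 whose denominator stays <= 39; these approach x as k grows, and every other convergent or intermediate fraction in range is farther away.
Largest k: floor((39 - q_1)/q_2) = floor((39 - 2)/13) = 2.
That gives (2*19 + 3)/(2*13 + 2) = 41/28.
Compare the errors: |x - 19/13| = |389*13 - 19*266|/(266*13) = 3/3458, and |x - 41/28| = |389*28 - 41*266|/(266*28) = 14/7448.
Cross-multiplying, 3*7448 = 22344 < 48412 = 14*3458, so 3/3458 is smaller: the convergent 19/13 is closer to x than 41/28.

19/13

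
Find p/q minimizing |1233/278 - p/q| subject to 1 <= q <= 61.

Expand x = 1233/278 as a continued fraction with the Euclidean algorithm:
  1233 = 4*278 + 121, so a_0 = 4.
  278 = 2*121 + 36, so a_1 = 2.
  121 = 3*36 + 13, so a_2 = 3.
  36 = 2*13 + 10, so a_3 = 2.
  13 = 1*10 + 3, so a_4 = 1.
  10 = 3*3 + 1, so a_5 = 3.
  3 = 3*1 + 0, so a_6 = 3.
so x = [4; 2, 3, 2, 1, 3, 3].
Convergents (p_i = a_i*p_{i-1} + p_{i-2}, q_i = a_i*q_{i-1} + q_{i-2} with p_{-2}=0, p_{-1}=1, q_{-2}=1, q_{-1}=0), until the denominator exceeds 61:
  i=0: a_0=4, p_0 = 4*1 + 0 = 4, q_0 = 4*0 + 1 = 1.
  i=1: a_1=2, p_1 = 2*4 + 1 = 9, q_1 = 2*1 + 0 = 2.
  i=2: a_2=3, p_2 = 3*9 + 4 = 31, q_2 = 3*2 + 1 = 7.
  i=3: a_3=2, p_3 = 2*31 + 9 = 71, q_3 = 2*7 + 2 = 16.
  i=4: a_4=1, p_4 = 1*71 + 31 = 102, q_4 = 1*16 + 7 = 23.
  i=5: a_5=3, p_5 = 3*102 + 71 = 377, q_5 = 3*23 + 16 = 85.
q_5 = 85 > 61, so the last convergent with denominator <= 61 is p_4/q_4 = 102/23.
The closest fraction with denominator <= 61 is either p_4/q_4 or the intermediate fraction (k*p_4 + p_3)/(k*q_4 + q_3) with the largest k >= 1 whose denominator stays <= 61; these approach x as k grows, and every other convergent or intermediate fraction in range is farther away.
Largest k: floor((61 - q_3)/q_4) = floor((61 - 16)/23) = 1.
That gives (1*102 + 71)/(1*23 + 16) = 173/39.
Compare the errors: |x - 102/23| = |1233*23 - 102*278|/(278*23) = 3/6394, and |x - 173/39| = |1233*39 - 173*278|/(278*39) = 7/10842.
Cross-multiplying, 3*10842 = 32526 < 44758 = 7*6394, so 3/6394 is smaller: the convergent 102/23 is closer to x than 173/39.

102/23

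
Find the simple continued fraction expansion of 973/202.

Run the Euclidean algorithm on 973 and 202; the successive quotients are the partial quotients a_0, a_1, ... (each step inverts the fractional part left over by the previous one):
  973 = 4*202 + 165, so a_0 = 4.
  202 = 1*165 + 37, so a_1 = 1.
  165 = 4*37 + 17, so a_2 = 4.
  37 = 2*17 + 3, so a_3 = 2.
  17 = 5*3 + 2, so a_4 = 5.
  3 = 1*2 + 1, so a_5 = 1.
  2 = 2*1 + 0, so a_6 = 2.
The remainder reaches 0 after 7 divisions, so the expansion has 7 partial quotients, read off in order.

[4; 1, 4, 2, 5, 1, 2]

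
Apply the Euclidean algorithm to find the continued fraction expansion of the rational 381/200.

Run the Euclidean algorithm on 381 and 200; the successive quotients are the partial quotients a_0, a_1, ... (each step inverts the fractional part left over by the previous one):
  381 = 1*200 + 181, so a_0 = 1.
  200 = 1*181 + 19, so a_1 = 1.
  181 = 9*19 + 10, so a_2 = 9.
  19 = 1*10 + 9, so a_3 = 1.
  10 = 1*9 + 1, so a_4 = 1.
  9 = 9*1 + 0, so a_5 = 9.
The remainder reaches 0 after 6 divisions, so the expansion has 6 partial quotients, read off in order.

[1; 1, 9, 1, 1, 9]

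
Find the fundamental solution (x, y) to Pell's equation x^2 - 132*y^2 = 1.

First expand sqrt(132) as a continued fraction. With x_i = (sqrt(132) + m_i)/d_i and (m_0, d_0) = (0, 1): a_0 = floor(sqrt(132)) = 11, since 11^2 = 121 <= 132 < 144 = 12^2.
Iterate m_{i+1} = d_i*a_i - m_i, d_{i+1} = (132 - m_{i+1}^2)/d_i, a_{i+1} = floor((a_0 + m_{i+1})/d_{i+1}):
  m_1 = 1*11 - 0 = 11, d_1 = (132 - 11^2)/1 = 11/1 = 11, a_1 = floor((11 + 11)/11) = 2.
  m_2 = 11*2 - 11 = 11, d_2 = (132 - 11^2)/11 = 11/11 = 1, a_2 = floor((11 + 11)/1) = 22.
  m_3 = 1*22 - 11 = 11, d_3 = (132 - 11^2)/1 = 11/1 = 11: (m_3, d_3) = (m_1, d_1) = (11, 11), so from here the quotients repeat a_1, a_2; the period length is 2.
So sqrt(132) = [11; (2, 22)] with period length k = 2.
k is even, so the fundamental solution of x^2 - 132y^2 = 1 is (p_{k-1}, q_{k-1}) = (p_1, q_1); compute convergents through index 1.
Convergents (p_i = a_i*p_{i-1} + p_{i-2}, q_i = a_i*q_{i-1} + q_{i-2} with p_{-2}=0, p_{-1}=1, q_{-2}=1, q_{-1}=0):
  i=0: a_0=11, p_0 = 11*1 + 0 = 11, q_0 = 11*0 + 1 = 1.
  i=1: a_1=2, p_1 = 2*11 + 1 = 23, q_1 = 2*1 + 0 = 2.
Check: 23^2 - 132*2^2 = 529 - 528 = 1, so (x, y) = (23, 2) solves the equation, and by the theorem it is the least positive solution.

(x, y) = (23, 2)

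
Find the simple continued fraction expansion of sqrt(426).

Write x_i = (sqrt(426) + m_i)/d_i with (m_0, d_0) = (0, 1). a_0 = floor(sqrt(426)) = 20, since 20^2 = 400 <= 426 < 441 = 21^2.
Iterate m_{i+1} = d_i*a_i - m_i, d_{i+1} = (426 - m_{i+1}^2)/d_i, a_{i+1} = floor((a_0 + m_{i+1})/d_{i+1}):
  m_1 = 1*20 - 0 = 20, d_1 = (426 - 20^2)/1 = 26/1 = 26, a_1 = floor((20 + 20)/26) = 1.
  m_2 = 26*1 - 20 = 6, d_2 = (426 - 6^2)/26 = 390/26 = 15, a_2 = floor((20 + 6)/15) = 1.
  m_3 = 15*1 - 6 = 9, d_3 = (426 - 9^2)/15 = 345/15 = 23, a_3 = floor((20 + 9)/23) = 1.
  m_4 = 23*1 - 9 = 14, d_4 = (426 - 14^2)/23 = 230/23 = 10, a_4 = floor((20 + 14)/10) = 3.
  m_5 = 10*3 - 14 = 16, d_5 = (426 - 16^2)/10 = 170/10 = 17, a_5 = floor((20 + 16)/17) = 2.
  m_6 = 17*2 - 16 = 18, d_6 = (426 - 18^2)/17 = 102/17 = 6, a_6 = floor((20 + 18)/6) = 6.
  m_7 = 6*6 - 18 = 18, d_7 = (426 - 18^2)/6 = 102/6 = 17, a_7 = floor((20 + 18)/17) = 2.
  m_8 = 17*2 - 18 = 16, d_8 = (426 - 16^2)/17 = 170/17 = 10, a_8 = floor((20 + 16)/10) = 3.
  m_9 = 10*3 - 16 = 14, d_9 = (426 - 14^2)/10 = 230/10 = 23, a_9 = floor((20 + 14)/23) = 1.
  m_10 = 23*1 - 14 = 9, d_10 = (426 - 9^2)/23 = 345/23 = 15, a_10 = floor((20 + 9)/15) = 1.
  m_11 = 15*1 - 9 = 6, d_11 = (426 - 6^2)/15 = 390/15 = 26, a_11 = floor((20 + 6)/26) = 1.
  m_12 = 26*1 - 6 = 20, d_12 = (426 - 20^2)/26 = 26/26 = 1, a_12 = floor((20 + 20)/1) = 40.
  m_13 = 1*40 - 20 = 20, d_13 = (426 - 20^2)/1 = 26/1 = 26: (m_13, d_13) = (m_1, d_1) = (20, 26), so from here the quotients repeat a_1, ..., a_12; the period length is 12.
Hence the expansion of sqrt(426) is a_0 = 20 followed by the repeating block 1, 1, 1, 3, 2, 6, 2, 3, 1, 1, 1, 40 (period 12).

[20; (1, 1, 1, 3, 2, 6, 2, 3, 1, 1, 1, 40)]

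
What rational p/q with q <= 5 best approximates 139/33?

Expand x = 139/33 as a continued fraction with the Euclidean algorithm:
  139 = 4*33 + 7, so a_0 = 4.
  33 = 4*7 + 5, so a_1 = 4.
  7 = 1*5 + 2, so a_2 = 1.
  5 = 2*2 + 1, so a_3 = 2.
  2 = 2*1 + 0, so a_4 = 2.
so x = [4; 4, 1, 2, 2].
Convergents (p_i = a_i*p_{i-1} + p_{i-2}, q_i = a_i*q_{i-1} + q_{i-2} with p_{-2}=0, p_{-1}=1, q_{-2}=1, q_{-1}=0), until the denominator exceeds 5:
  i=0: a_0=4, p_0 = 4*1 + 0 = 4, q_0 = 4*0 + 1 = 1.
  i=1: a_1=4, p_1 = 4*4 + 1 = 17, q_1 = 4*1 + 0 = 4.
  i=2: a_2=1, p_2 = 1*17 + 4 = 21, q_2 = 1*4 + 1 = 5.
  i=3: a_3=2, p_3 = 2*21 + 17 = 59, q_3 = 2*5 + 4 = 14.
q_3 = 14 > 5, so the last convergent with denominator <= 5 is p_2/q_2 = 21/5.
The closest fraction with denominator <= 5 is either p_2/q_2 or the intermediate fraction (k*p_2 + p_1)/(k*q_2 + q_1) with the largest k >= 1 whose denominator stays <= 5; these approach x as k grows, and every other convergent or intermediate fraction in range is farther away.
Largest k: floor((5 - q_1)/q_2) = floor((5 - 4)/5) = 0.
Since k = 0, no intermediate fraction beyond p_2/q_2 has denominator <= 5, so the convergent 21/5 is the closest (its error is |139*5 - 21*33|/(33*5) = 2/165).

21/5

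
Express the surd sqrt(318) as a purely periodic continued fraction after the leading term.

[17; (1, 4, 1, 34)]

Write x_i = (sqrt(318) + m_i)/d_i with (m_0, d_0) = (0, 1). a_0 = floor(sqrt(318)) = 17, since 17^2 = 289 <= 318 < 324 = 18^2.
Iterate m_{i+1} = d_i*a_i - m_i, d_{i+1} = (318 - m_{i+1}^2)/d_i, a_{i+1} = floor((a_0 + m_{i+1})/d_{i+1}):
  m_1 = 1*17 - 0 = 17, d_1 = (318 - 17^2)/1 = 29/1 = 29, a_1 = floor((17 + 17)/29) = 1.
  m_2 = 29*1 - 17 = 12, d_2 = (318 - 12^2)/29 = 174/29 = 6, a_2 = floor((17 + 12)/6) = 4.
  m_3 = 6*4 - 12 = 12, d_3 = (318 - 12^2)/6 = 174/6 = 29, a_3 = floor((17 + 12)/29) = 1.
  m_4 = 29*1 - 12 = 17, d_4 = (318 - 17^2)/29 = 29/29 = 1, a_4 = floor((17 + 17)/1) = 34.
  m_5 = 1*34 - 17 = 17, d_5 = (318 - 17^2)/1 = 29/1 = 29: (m_5, d_5) = (m_1, d_1) = (17, 29), so from here the quotients repeat a_1, ..., a_4; the period length is 4.
Hence the expansion of sqrt(318) is a_0 = 17 followed by the repeating block 1, 4, 1, 34 (period 4).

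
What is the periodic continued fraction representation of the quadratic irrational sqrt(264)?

Write x_i = (sqrt(264) + m_i)/d_i with (m_0, d_0) = (0, 1). a_0 = floor(sqrt(264)) = 16, since 16^2 = 256 <= 264 < 289 = 17^2.
Iterate m_{i+1} = d_i*a_i - m_i, d_{i+1} = (264 - m_{i+1}^2)/d_i, a_{i+1} = floor((a_0 + m_{i+1})/d_{i+1}):
  m_1 = 1*16 - 0 = 16, d_1 = (264 - 16^2)/1 = 8/1 = 8, a_1 = floor((16 + 16)/8) = 4.
  m_2 = 8*4 - 16 = 16, d_2 = (264 - 16^2)/8 = 8/8 = 1, a_2 = floor((16 + 16)/1) = 32.
  m_3 = 1*32 - 16 = 16, d_3 = (264 - 16^2)/1 = 8/1 = 8: (m_3, d_3) = (m_1, d_1) = (16, 8), so from here the quotients repeat a_1, a_2; the period length is 2.
Hence the expansion of sqrt(264) is a_0 = 16 followed by the repeating block 4, 32 (period 2).

[16; (4, 32)]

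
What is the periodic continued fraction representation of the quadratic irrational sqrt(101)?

[10; (20)]

Write x_i = (sqrt(101) + m_i)/d_i with (m_0, d_0) = (0, 1). a_0 = floor(sqrt(101)) = 10, since 10^2 = 100 <= 101 < 121 = 11^2.
Iterate m_{i+1} = d_i*a_i - m_i, d_{i+1} = (101 - m_{i+1}^2)/d_i, a_{i+1} = floor((a_0 + m_{i+1})/d_{i+1}):
  m_1 = 1*10 - 0 = 10, d_1 = (101 - 10^2)/1 = 1/1 = 1, a_1 = floor((10 + 10)/1) = 20.
  m_2 = 1*20 - 10 = 10, d_2 = (101 - 10^2)/1 = 1/1 = 1: (m_2, d_2) = (m_1, d_1) = (10, 1), so from here the quotient a_1 repeats; the period length is 1.
Hence the expansion of sqrt(101) is a_0 = 10 followed by the repeating block 20 (period 1).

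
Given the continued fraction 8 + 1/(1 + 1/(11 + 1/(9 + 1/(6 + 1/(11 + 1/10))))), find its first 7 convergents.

8/1, 9/1, 107/12, 972/109, 5939/666, 66301/7435, 668949/75016

Using the convergent recurrence p_i = a_i*p_{i-1} + p_{i-2}, q_i = a_i*q_{i-1} + q_{i-2} with p_{-2}=0, p_{-1}=1, q_{-2}=1, q_{-1}=0:
  i=0: a_0=8, p_0 = 8*1 + 0 = 8, q_0 = 8*0 + 1 = 1.
  i=1: a_1=1, p_1 = 1*8 + 1 = 9, q_1 = 1*1 + 0 = 1.
  i=2: a_2=11, p_2 = 11*9 + 8 = 107, q_2 = 11*1 + 1 = 12.
  i=3: a_3=9, p_3 = 9*107 + 9 = 972, q_3 = 9*12 + 1 = 109.
  i=4: a_4=6, p_4 = 6*972 + 107 = 5939, q_4 = 6*109 + 12 = 666.
  i=5: a_5=11, p_5 = 11*5939 + 972 = 66301, q_5 = 11*666 + 109 = 7435.
  i=6: a_6=10, p_6 = 10*66301 + 5939 = 668949, q_6 = 10*7435 + 666 = 75016.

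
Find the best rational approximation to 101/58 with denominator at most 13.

Expand x = 101/58 as a continued fraction with the Euclidean algorithm:
  101 = 1*58 + 43, so a_0 = 1.
  58 = 1*43 + 15, so a_1 = 1.
  43 = 2*15 + 13, so a_2 = 2.
  15 = 1*13 + 2, so a_3 = 1.
  13 = 6*2 + 1, so a_4 = 6.
  2 = 2*1 + 0, so a_5 = 2.
so x = [1; 1, 2, 1, 6, 2].
Convergents (p_i = a_i*p_{i-1} + p_{i-2}, q_i = a_i*q_{i-1} + q_{i-2} with p_{-2}=0, p_{-1}=1, q_{-2}=1, q_{-1}=0), until the denominator exceeds 13:
  i=0: a_0=1, p_0 = 1*1 + 0 = 1, q_0 = 1*0 + 1 = 1.
  i=1: a_1=1, p_1 = 1*1 + 1 = 2, q_1 = 1*1 + 0 = 1.
  i=2: a_2=2, p_2 = 2*2 + 1 = 5, q_2 = 2*1 + 1 = 3.
  i=3: a_3=1, p_3 = 1*5 + 2 = 7, q_3 = 1*3 + 1 = 4.
  i=4: a_4=6, p_4 = 6*7 + 5 = 47, q_4 = 6*4 + 3 = 27.
q_4 = 27 > 13, so the last convergent with denominator <= 13 is p_3/q_3 = 7/4.
The closest fraction with denominator <= 13 is either p_3/q_3 or the intermediate fraction (k*p_3 + p_2)/(k*q_3 + q_2) with the largest k >= 1 whose denominator stays <= 13; these approach x as k grows, and every other convergent or intermediate fraction in range is farther away.
Largest k: floor((13 - q_2)/q_3) = floor((13 - 3)/4) = 2.
That gives (2*7 + 5)/(2*4 + 3) = 19/11.
Compare the errors: |x - 7/4| = |101*4 - 7*58|/(58*4) = 2/232, and |x - 19/11| = |101*11 - 19*58|/(58*11) = 9/638.
Cross-multiplying, 2*638 = 1276 < 2088 = 9*232, so 2/232 is smaller: the convergent 7/4 is closer to x than 19/11.

7/4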